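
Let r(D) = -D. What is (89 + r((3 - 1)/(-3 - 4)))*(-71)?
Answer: -44375/7 ≈ -6339.3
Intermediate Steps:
(89 + r((3 - 1)/(-3 - 4)))*(-71) = (89 - (3 - 1)/(-3 - 4))*(-71) = (89 - 2/(-7))*(-71) = (89 - 2*(-1)/7)*(-71) = (89 - 1*(-2/7))*(-71) = (89 + 2/7)*(-71) = (625/7)*(-71) = -44375/7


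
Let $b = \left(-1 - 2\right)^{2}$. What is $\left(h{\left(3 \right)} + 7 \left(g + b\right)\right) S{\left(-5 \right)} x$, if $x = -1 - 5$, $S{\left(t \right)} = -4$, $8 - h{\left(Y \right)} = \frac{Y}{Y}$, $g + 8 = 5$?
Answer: $1176$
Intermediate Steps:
$g = -3$ ($g = -8 + 5 = -3$)
$b = 9$ ($b = \left(-3\right)^{2} = 9$)
$h{\left(Y \right)} = 7$ ($h{\left(Y \right)} = 8 - \frac{Y}{Y} = 8 - 1 = 7$)
$x = -6$
$\left(h{\left(3 \right)} + 7 \left(g + b\right)\right) S{\left(-5 \right)} x = \left(7 + 7 \left(-3 + 9\right)\right) \left(\left(-4\right) \left(-6\right)\right) = \left(7 + 7 \cdot 6\right) 24 = \left(7 + 42\right) 24 = 49 \cdot 24 = 1176$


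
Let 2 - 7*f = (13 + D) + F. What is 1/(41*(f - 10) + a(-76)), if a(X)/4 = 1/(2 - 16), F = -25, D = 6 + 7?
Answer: -7/2831 ≈ -0.0024726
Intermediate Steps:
D = 13
a(X) = -2/7 (a(X) = 4/(2 - 16) = 4/(-14) = 4*(-1/14) = -2/7)
f = 1/7 (f = 2/7 - ((13 + 13) - 25)/7 = 2/7 - (26 - 25)/7 = 2/7 - 1/7*1 = 2/7 - 1/7 = 1/7 ≈ 0.14286)
1/(41*(f - 10) + a(-76)) = 1/(41*(1/7 - 10) - 2/7) = 1/(41*(-69/7) - 2/7) = 1/(-2829/7 - 2/7) = 1/(-2831/7) = -7/2831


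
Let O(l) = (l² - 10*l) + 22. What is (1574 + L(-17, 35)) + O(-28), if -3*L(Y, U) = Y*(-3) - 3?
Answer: 2644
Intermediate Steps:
L(Y, U) = 1 + Y (L(Y, U) = -(Y*(-3) - 3)/3 = -(-3*Y - 3)/3 = -(-3 - 3*Y)/3 = 1 + Y)
O(l) = 22 + l² - 10*l
(1574 + L(-17, 35)) + O(-28) = (1574 + (1 - 17)) + (22 + (-28)² - 10*(-28)) = (1574 - 16) + (22 + 784 + 280) = 1558 + 1086 = 2644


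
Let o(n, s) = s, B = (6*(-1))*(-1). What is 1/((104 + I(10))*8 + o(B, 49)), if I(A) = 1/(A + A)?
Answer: 5/4407 ≈ 0.0011346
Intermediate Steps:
B = 6 (B = -6*(-1) = 6)
I(A) = 1/(2*A)
1/((104 + I(10))*8 + o(B, 49)) = 1/((104 + (½)/10)*8 + 49) = 1/((104 + (½)*(⅒))*8 + 49) = 1/((104 + 1/20)*8 + 49) = 1/((2081/20)*8 + 49) = 1/(4162/5 + 49) = 1/(4407/5) = 5/4407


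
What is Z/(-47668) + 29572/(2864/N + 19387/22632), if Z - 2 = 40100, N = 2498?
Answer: 19922244047692927/1349561805758 ≈ 14762.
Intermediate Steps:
Z = 40102 (Z = 2 + 40100 = 40102)
Z/(-47668) + 29572/(2864/N + 19387/22632) = 40102/(-47668) + 29572/(2864/2498 + 19387/22632) = 40102*(-1/47668) + 29572/(2864*(1/2498) + 19387*(1/22632)) = -20051/23834 + 29572/(1432/1249 + 19387/22632) = -20051/23834 + 29572/(56623387/28267368) = -20051/23834 + 29572*(28267368/56623387) = -20051/23834 + 835922606496/56623387 = 19922244047692927/1349561805758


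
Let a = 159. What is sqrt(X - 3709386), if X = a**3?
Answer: 3*sqrt(34477) ≈ 557.04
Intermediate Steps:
X = 4019679 (X = 159**3 = 4019679)
sqrt(X - 3709386) = sqrt(4019679 - 3709386) = sqrt(310293) = 3*sqrt(34477)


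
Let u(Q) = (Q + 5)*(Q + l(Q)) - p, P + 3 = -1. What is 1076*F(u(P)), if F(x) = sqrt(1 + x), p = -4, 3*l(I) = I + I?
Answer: 1076*I*sqrt(15)/3 ≈ 1389.1*I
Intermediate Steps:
l(I) = 2*I/3 (l(I) = (I + I)/3 = (2*I)/3 = 2*I/3)
P = -4 (P = -3 - 1 = -4)
u(Q) = 4 + 5*Q*(5 + Q)/3 (u(Q) = (Q + 5)*(Q + 2*Q/3) - 1*(-4) = (5 + Q)*(5*Q/3) + 4 = 5*Q*(5 + Q)/3 + 4 = 4 + 5*Q*(5 + Q)/3)
1076*F(u(P)) = 1076*sqrt(1 + (4 + (5/3)*(-4)**2 + (25/3)*(-4))) = 1076*sqrt(1 + (4 + (5/3)*16 - 100/3)) = 1076*sqrt(1 + (4 + 80/3 - 100/3)) = 1076*sqrt(1 - 8/3) = 1076*sqrt(-5/3) = 1076*(I*sqrt(15)/3) = 1076*I*sqrt(15)/3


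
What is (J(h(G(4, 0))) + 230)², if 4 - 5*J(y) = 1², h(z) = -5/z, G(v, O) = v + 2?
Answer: 1329409/25 ≈ 53176.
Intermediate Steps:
G(v, O) = 2 + v
J(y) = ⅗ (J(y) = ⅘ - ⅕*1² = ⅘ - ⅕*1 = ⅘ - ⅕ = ⅗)
(J(h(G(4, 0))) + 230)² = (⅗ + 230)² = (1153/5)² = 1329409/25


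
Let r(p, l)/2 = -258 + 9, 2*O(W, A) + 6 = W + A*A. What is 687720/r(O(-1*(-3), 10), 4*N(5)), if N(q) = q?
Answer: -114620/83 ≈ -1381.0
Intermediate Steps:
O(W, A) = -3 + W/2 + A²/2 (O(W, A) = -3 + (W + A*A)/2 = -3 + (W + A²)/2 = -3 + (W/2 + A²/2) = -3 + W/2 + A²/2)
r(p, l) = -498 (r(p, l) = 2*(-258 + 9) = 2*(-249) = -498)
687720/r(O(-1*(-3), 10), 4*N(5)) = 687720/(-498) = 687720*(-1/498) = -114620/83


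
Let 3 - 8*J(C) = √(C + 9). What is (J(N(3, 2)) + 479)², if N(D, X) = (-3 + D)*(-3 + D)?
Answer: 229441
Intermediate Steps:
N(D, X) = (-3 + D)²
J(C) = 3/8 - √(9 + C)/8 (J(C) = 3/8 - √(C + 9)/8 = 3/8 - √(9 + C)/8)
(J(N(3, 2)) + 479)² = ((3/8 - √(9 + (-3 + 3)²)/8) + 479)² = ((3/8 - √(9 + 0²)/8) + 479)² = ((3/8 - √(9 + 0)/8) + 479)² = ((3/8 - √9/8) + 479)² = ((3/8 - ⅛*3) + 479)² = ((3/8 - 3/8) + 479)² = (0 + 479)² = 479² = 229441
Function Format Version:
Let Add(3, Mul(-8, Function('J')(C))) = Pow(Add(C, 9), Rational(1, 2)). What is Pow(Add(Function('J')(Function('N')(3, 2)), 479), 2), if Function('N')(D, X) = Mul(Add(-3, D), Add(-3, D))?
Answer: 229441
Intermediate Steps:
Function('N')(D, X) = Pow(Add(-3, D), 2)
Function('J')(C) = Add(Rational(3, 8), Mul(Rational(-1, 8), Pow(Add(9, C), Rational(1, 2)))) (Function('J')(C) = Add(Rational(3, 8), Mul(Rational(-1, 8), Pow(Add(C, 9), Rational(1, 2)))) = Add(Rational(3, 8), Mul(Rational(-1, 8), Pow(Add(9, C), Rational(1, 2)))))
Pow(Add(Function('J')(Function('N')(3, 2)), 479), 2) = Pow(Add(Add(Rational(3, 8), Mul(Rational(-1, 8), Pow(Add(9, Pow(Add(-3, 3), 2)), Rational(1, 2)))), 479), 2) = Pow(Add(Add(Rational(3, 8), Mul(Rational(-1, 8), Pow(Add(9, Pow(0, 2)), Rational(1, 2)))), 479), 2) = Pow(Add(Add(Rational(3, 8), Mul(Rational(-1, 8), Pow(Add(9, 0), Rational(1, 2)))), 479), 2) = Pow(Add(Add(Rational(3, 8), Mul(Rational(-1, 8), Pow(9, Rational(1, 2)))), 479), 2) = Pow(Add(Add(Rational(3, 8), Mul(Rational(-1, 8), 3)), 479), 2) = Pow(Add(Add(Rational(3, 8), Rational(-3, 8)), 479), 2) = Pow(Add(0, 479), 2) = Pow(479, 2) = 229441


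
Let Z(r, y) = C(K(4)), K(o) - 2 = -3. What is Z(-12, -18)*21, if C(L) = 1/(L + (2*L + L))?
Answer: -21/4 ≈ -5.2500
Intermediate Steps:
K(o) = -1 (K(o) = 2 - 3 = -1)
C(L) = 1/(4*L) (C(L) = 1/(L + 3*L) = 1/(4*L))
Z(r, y) = -¼ (Z(r, y) = (¼)/(-1) = (¼)*(-1) = -¼)
Z(-12, -18)*21 = -¼*21 = -21/4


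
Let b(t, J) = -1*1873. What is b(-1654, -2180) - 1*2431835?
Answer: -2433708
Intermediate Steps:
b(t, J) = -1873
b(-1654, -2180) - 1*2431835 = -1873 - 1*2431835 = -1873 - 2431835 = -2433708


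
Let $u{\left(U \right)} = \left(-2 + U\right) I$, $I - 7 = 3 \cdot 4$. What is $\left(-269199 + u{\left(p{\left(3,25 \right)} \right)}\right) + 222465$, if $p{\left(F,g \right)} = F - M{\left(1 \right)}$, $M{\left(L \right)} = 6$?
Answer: $-46829$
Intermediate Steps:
$I = 19$ ($I = 7 + 3 \cdot 4 = 7 + 12 = 19$)
$p{\left(F,g \right)} = -6 + F$ ($p{\left(F,g \right)} = F - 6 = -6 + F$)
$u{\left(U \right)} = -38 + 19 U$ ($u{\left(U \right)} = \left(-2 + U\right) 19 = -38 + 19 U$)
$\left(-269199 + u{\left(p{\left(3,25 \right)} \right)}\right) + 222465 = \left(-269199 + \left(-38 + 19 \left(-6 + 3\right)\right)\right) + 222465 = \left(-269199 + \left(-38 + 19 \left(-3\right)\right)\right) + 222465 = \left(-269199 - 95\right) + 222465 = -269294 + 222465 = -46829$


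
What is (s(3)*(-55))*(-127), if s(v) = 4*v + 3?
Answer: 104775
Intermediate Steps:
s(v) = 3 + 4*v
(s(3)*(-55))*(-127) = ((3 + 4*3)*(-55))*(-127) = ((3 + 12)*(-55))*(-127) = (15*(-55))*(-127) = -825*(-127) = 104775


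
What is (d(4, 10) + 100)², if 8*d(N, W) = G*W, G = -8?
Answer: 8100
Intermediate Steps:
d(N, W) = -W (d(N, W) = (-8*W)/8 = -W)
(d(4, 10) + 100)² = (-1*10 + 100)² = (-10 + 100)² = 90² = 8100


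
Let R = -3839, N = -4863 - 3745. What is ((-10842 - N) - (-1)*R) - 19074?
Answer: -25147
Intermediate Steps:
N = -8608
((-10842 - N) - (-1)*R) - 19074 = ((-10842 - 1*(-8608)) - (-1)*(-3839)) - 19074 = ((-10842 + 8608) - 1*3839) - 19074 = (-2234 - 3839) - 19074 = -6073 - 19074 = -25147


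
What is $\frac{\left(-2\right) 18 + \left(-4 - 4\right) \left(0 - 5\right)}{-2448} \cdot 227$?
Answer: $- \frac{227}{612} \approx -0.37091$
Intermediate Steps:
$\frac{\left(-2\right) 18 + \left(-4 - 4\right) \left(0 - 5\right)}{-2448} \cdot 227 = \left(-36 - -40\right) \left(- \frac{1}{2448}\right) 227 = \left(-36 + 40\right) \left(- \frac{1}{2448}\right) 227 = 4 \left(- \frac{1}{2448}\right) 227 = \left(- \frac{1}{612}\right) 227 = - \frac{227}{612}$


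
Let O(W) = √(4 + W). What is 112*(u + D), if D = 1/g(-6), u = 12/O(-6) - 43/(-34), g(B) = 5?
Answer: 13944/85 - 672*I*√2 ≈ 164.05 - 950.35*I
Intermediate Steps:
u = 43/34 - 6*I*√2 (u = 12/(√(4 - 6)) - 43/(-34) = 12/(√(-2)) - 43*(-1/34) = 12/((I*√2)) + 43/34 = 12*(-I*√2/2) + 43/34 = -6*I*√2 + 43/34 = 43/34 - 6*I*√2 ≈ 1.2647 - 8.4853*I)
D = ⅕ (D = 1/5 = ⅕ ≈ 0.20000)
112*(u + D) = 112*((43/34 - 6*I*√2) + ⅕) = 112*(249/170 - 6*I*√2) = 13944/85 - 672*I*√2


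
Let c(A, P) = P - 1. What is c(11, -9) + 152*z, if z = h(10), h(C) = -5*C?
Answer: -7610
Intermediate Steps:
c(A, P) = -1 + P
z = -50 (z = -5*10 = -50)
c(11, -9) + 152*z = (-1 - 9) + 152*(-50) = -10 - 7600 = -7610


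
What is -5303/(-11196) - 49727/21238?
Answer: -222059189/118890324 ≈ -1.8678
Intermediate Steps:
-5303/(-11196) - 49727/21238 = -5303*(-1/11196) - 49727*1/21238 = 5303/11196 - 49727/21238 = -222059189/118890324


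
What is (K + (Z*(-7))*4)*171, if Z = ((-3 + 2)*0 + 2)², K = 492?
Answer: 64980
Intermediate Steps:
Z = 4 (Z = (-1*0 + 2)² = (0 + 2)² = 2² = 4)
(K + (Z*(-7))*4)*171 = (492 + (4*(-7))*4)*171 = (492 - 28*4)*171 = (492 - 112)*171 = 380*171 = 64980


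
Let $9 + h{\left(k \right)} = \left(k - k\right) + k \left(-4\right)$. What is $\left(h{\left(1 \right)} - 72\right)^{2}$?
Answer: $7225$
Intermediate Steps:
$h{\left(k \right)} = -9 - 4 k$ ($h{\left(k \right)} = -9 + \left(\left(k - k\right) + k \left(-4\right)\right) = -9 + \left(0 - 4 k\right) = -9 - 4 k$)
$\left(h{\left(1 \right)} - 72\right)^{2} = \left(\left(-9 - 4\right) - 72\right)^{2} = \left(-13 - 72\right)^{2} = \left(-85\right)^{2} = 7225$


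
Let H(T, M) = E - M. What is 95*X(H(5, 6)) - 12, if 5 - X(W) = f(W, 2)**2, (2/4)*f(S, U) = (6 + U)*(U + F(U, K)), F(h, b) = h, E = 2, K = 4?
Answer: -388657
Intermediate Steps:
H(T, M) = 2 - M
f(S, U) = 4*U*(6 + U) (f(S, U) = 2*((6 + U)*(U + U)) = 2*((6 + U)*(2*U)) = 2*(2*U*(6 + U)) = 4*U*(6 + U))
X(W) = -4091 (X(W) = 5 - (4*2*(6 + 2))**2 = 5 - (4*2*8)**2 = 5 - 1*64**2 = 5 - 1*4096 = 5 - 4096 = -4091)
95*X(H(5, 6)) - 12 = 95*(-4091) - 12 = -388645 - 12 = -388657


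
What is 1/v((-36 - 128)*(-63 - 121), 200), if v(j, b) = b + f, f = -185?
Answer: 1/15 ≈ 0.066667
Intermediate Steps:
v(j, b) = -185 + b (v(j, b) = b - 185 = -185 + b)
1/v((-36 - 128)*(-63 - 121), 200) = 1/(-185 + 200) = 1/15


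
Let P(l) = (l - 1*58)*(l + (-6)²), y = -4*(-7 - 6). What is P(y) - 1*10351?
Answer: -10879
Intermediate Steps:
y = 52 (y = -4*(-13) = 52)
P(l) = (-58 + l)*(36 + l) (P(l) = (l - 58)*(l + 36) = (-58 + l)*(36 + l))
P(y) - 1*10351 = (-2088 + 52² - 22*52) - 1*10351 = (-2088 + 2704 - 1144) - 10351 = -528 - 10351 = -10879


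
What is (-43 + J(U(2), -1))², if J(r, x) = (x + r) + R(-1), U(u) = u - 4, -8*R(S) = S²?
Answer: 136161/64 ≈ 2127.5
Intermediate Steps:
R(S) = -S²/8
U(u) = -4 + u
J(r, x) = -⅛ + r + x (J(r, x) = (x + r) - ⅛*(-1)² = (r + x) - ⅛*1 = (r + x) - ⅛ = -⅛ + r + x)
(-43 + J(U(2), -1))² = (-43 + (-⅛ + (-4 + 2) - 1))² = (-43 + (-⅛ - 2 - 1))² = (-43 - 25/8)² = (-369/8)² = 136161/64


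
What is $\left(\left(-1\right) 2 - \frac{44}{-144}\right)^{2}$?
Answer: $\frac{3721}{1296} \approx 2.8711$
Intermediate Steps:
$\left(\left(-1\right) 2 - \frac{44}{-144}\right)^{2} = \left(-2 - - \frac{11}{36}\right)^{2} = \left(-2 + \frac{11}{36}\right)^{2} = \left(- \frac{61}{36}\right)^{2} = \frac{3721}{1296}$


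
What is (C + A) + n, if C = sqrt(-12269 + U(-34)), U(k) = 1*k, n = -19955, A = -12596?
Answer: -32551 + 3*I*sqrt(1367) ≈ -32551.0 + 110.92*I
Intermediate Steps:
U(k) = k
C = 3*I*sqrt(1367) (C = sqrt(-12269 - 34) = sqrt(-12303) = 3*I*sqrt(1367) ≈ 110.92*I)
(C + A) + n = (3*I*sqrt(1367) - 12596) - 19955 = (-12596 + 3*I*sqrt(1367)) - 19955 = -32551 + 3*I*sqrt(1367)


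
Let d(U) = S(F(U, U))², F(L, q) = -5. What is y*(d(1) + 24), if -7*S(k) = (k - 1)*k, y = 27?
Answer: 56052/49 ≈ 1143.9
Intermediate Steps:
S(k) = -k*(-1 + k)/7 (S(k) = -(k - 1)*k/7 = -(-1 + k)*k/7 = -k*(-1 + k)/7)
d(U) = 900/49 (d(U) = ((⅐)*(-5)*(1 - 1*(-5)))² = ((⅐)*(-5)*(1 + 5))² = ((⅐)*(-5)*6)² = (-30/7)² = 900/49)
y*(d(1) + 24) = 27*(900/49 + 24) = 27*(2076/49) = 56052/49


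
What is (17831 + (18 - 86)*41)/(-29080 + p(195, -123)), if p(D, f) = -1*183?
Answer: -15043/29263 ≈ -0.51406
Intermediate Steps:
p(D, f) = -183
(17831 + (18 - 86)*41)/(-29080 + p(195, -123)) = (17831 + (18 - 86)*41)/(-29080 - 183) = (17831 - 68*41)/(-29263) = (17831 - 2788)*(-1/29263) = 15043*(-1/29263) = -15043/29263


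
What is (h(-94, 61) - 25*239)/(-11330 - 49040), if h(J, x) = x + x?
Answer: 5853/60370 ≈ 0.096952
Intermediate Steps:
h(J, x) = 2*x
(h(-94, 61) - 25*239)/(-11330 - 49040) = (2*61 - 25*239)/(-11330 - 49040) = (122 - 5975)/(-60370) = -5853*(-1/60370) = 5853/60370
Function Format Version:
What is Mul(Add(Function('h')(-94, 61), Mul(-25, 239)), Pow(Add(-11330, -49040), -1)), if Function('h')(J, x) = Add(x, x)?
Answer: Rational(5853, 60370) ≈ 0.096952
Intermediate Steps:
Function('h')(J, x) = Mul(2, x)
Mul(Add(Function('h')(-94, 61), Mul(-25, 239)), Pow(Add(-11330, -49040), -1)) = Mul(Add(Mul(2, 61), Mul(-25, 239)), Pow(Add(-11330, -49040), -1)) = Mul(Add(122, -5975), Pow(-60370, -1)) = Mul(-5853, Rational(-1, 60370)) = Rational(5853, 60370)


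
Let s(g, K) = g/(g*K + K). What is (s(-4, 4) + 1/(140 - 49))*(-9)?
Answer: -282/91 ≈ -3.0989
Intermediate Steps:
s(g, K) = g/(K + K*g) (s(g, K) = g/(K*g + K) = g/(K + K*g))
(s(-4, 4) + 1/(140 - 49))*(-9) = (-4/(4*(1 - 4)) + 1/(140 - 49))*(-9) = (-4*1/4/(-3) + 1/91)*(-9) = (-4*1/4*(-1/3) + 1/91)*(-9) = (1/3 + 1/91)*(-9) = (94/273)*(-9) = -282/91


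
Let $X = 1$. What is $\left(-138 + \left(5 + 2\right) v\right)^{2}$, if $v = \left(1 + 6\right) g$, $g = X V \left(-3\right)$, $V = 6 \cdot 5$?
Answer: $20684304$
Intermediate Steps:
$V = 30$
$g = -90$ ($g = 1 \cdot 30 \left(-3\right) = 30 \left(-3\right) = -90$)
$v = -630$ ($v = \left(1 + 6\right) \left(-90\right) = 7 \left(-90\right) = -630$)
$\left(-138 + \left(5 + 2\right) v\right)^{2} = \left(-138 + \left(5 + 2\right) \left(-630\right)\right)^{2} = \left(-138 + 7 \left(-630\right)\right)^{2} = \left(-138 - 4410\right)^{2} = \left(-4548\right)^{2} = 20684304$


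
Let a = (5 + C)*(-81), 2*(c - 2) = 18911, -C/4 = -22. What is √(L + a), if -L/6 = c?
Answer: 3*I*√7142 ≈ 253.53*I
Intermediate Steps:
C = 88 (C = -4*(-22) = 88)
c = 18915/2 (c = 2 + (½)*18911 = 2 + 18911/2 = 18915/2 ≈ 9457.5)
L = -56745 (L = -6*18915/2 = -56745)
a = -7533 (a = (5 + 88)*(-81) = 93*(-81) = -7533)
√(L + a) = √(-56745 - 7533) = √(-64278) = 3*I*√7142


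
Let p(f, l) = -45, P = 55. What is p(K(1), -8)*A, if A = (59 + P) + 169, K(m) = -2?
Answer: -12735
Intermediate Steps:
A = 283 (A = (59 + 55) + 169 = 114 + 169 = 283)
p(K(1), -8)*A = -45*283 = -12735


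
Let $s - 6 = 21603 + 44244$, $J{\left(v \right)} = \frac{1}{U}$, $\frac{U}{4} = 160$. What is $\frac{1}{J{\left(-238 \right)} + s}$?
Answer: $\frac{640}{42145921} \approx 1.5185 \cdot 10^{-5}$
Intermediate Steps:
$U = 640$ ($U = 4 \cdot 160 = 640$)
$J{\left(v \right)} = \frac{1}{640}$
$s = 65853$ ($s = 6 + \left(21603 + 44244\right) = 6 + 65847 = 65853$)
$\frac{1}{J{\left(-238 \right)} + s} = \frac{1}{\frac{1}{640} + 65853} = \frac{1}{\frac{42145921}{640}} = \frac{640}{42145921}$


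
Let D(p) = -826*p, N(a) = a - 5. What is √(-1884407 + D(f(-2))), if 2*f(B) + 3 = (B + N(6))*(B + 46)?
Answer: 2*I*√466249 ≈ 1365.6*I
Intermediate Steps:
N(a) = -5 + a
f(B) = -3/2 + (1 + B)*(46 + B)/2 (f(B) = -3/2 + ((B + (-5 + 6))*(B + 46))/2 = -3/2 + ((B + 1)*(46 + B))/2 = -3/2 + ((1 + B)*(46 + B))/2 = -3/2 + (1 + B)*(46 + B)/2)
√(-1884407 + D(f(-2))) = √(-1884407 - 826*(43/2 + (½)*(-2)² + (47/2)*(-2))) = √(-1884407 - 826*(43/2 + (½)*4 - 47)) = √(-1884407 - 826*(43/2 + 2 - 47)) = √(-1884407 - 826*(-47/2)) = √(-1884407 + 19411) = √(-1864996) = 2*I*√466249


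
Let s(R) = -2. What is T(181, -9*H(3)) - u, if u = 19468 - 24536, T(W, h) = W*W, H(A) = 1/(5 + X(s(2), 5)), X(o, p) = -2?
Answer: 37829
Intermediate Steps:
H(A) = 1/3 (H(A) = 1/(5 - 2) = 1/3)
T(W, h) = W**2
u = -5068
T(181, -9*H(3)) - u = 181**2 - 1*(-5068) = 32761 + 5068 = 37829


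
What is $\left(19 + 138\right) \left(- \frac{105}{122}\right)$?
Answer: $- \frac{16485}{122} \approx -135.12$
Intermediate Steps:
$\left(19 + 138\right) \left(- \frac{105}{122}\right) = 157 \left(\left(-105\right) \frac{1}{122}\right) = 157 \left(- \frac{105}{122}\right) = - \frac{16485}{122}$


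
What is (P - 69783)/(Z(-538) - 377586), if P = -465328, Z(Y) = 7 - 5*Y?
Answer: 535111/374889 ≈ 1.4274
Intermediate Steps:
(P - 69783)/(Z(-538) - 377586) = (-465328 - 69783)/((7 - 5*(-538)) - 377586) = -535111/((7 + 2690) - 377586) = -535111/(2697 - 377586) = -535111/(-374889) = -535111*(-1/374889) = 535111/374889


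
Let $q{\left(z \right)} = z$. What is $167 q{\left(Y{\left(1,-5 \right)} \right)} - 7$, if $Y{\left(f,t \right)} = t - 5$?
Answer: $-1677$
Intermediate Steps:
$Y{\left(f,t \right)} = -5 + t$
$167 q{\left(Y{\left(1,-5 \right)} \right)} - 7 = 167 \left(-5 - 5\right) - 7 = 167 \left(-10\right) - 7 = -1670 - 7 = -1677$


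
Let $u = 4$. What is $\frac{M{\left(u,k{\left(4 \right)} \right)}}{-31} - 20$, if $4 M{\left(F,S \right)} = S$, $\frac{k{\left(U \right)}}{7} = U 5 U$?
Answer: $- \frac{760}{31} \approx -24.516$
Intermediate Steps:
$k{\left(U \right)} = 35 U^{2}$ ($k{\left(U \right)} = 7 U 5 U = 7 \cdot 5 U U = 7 \cdot 5 U^{2} = 35 U^{2}$)
$M{\left(F,S \right)} = \frac{S}{4}$
$\frac{M{\left(u,k{\left(4 \right)} \right)}}{-31} - 20 = \frac{\frac{1}{4} \cdot 35 \cdot 4^{2}}{-31} - 20 = \frac{35 \cdot 16}{4} \left(- \frac{1}{31}\right) - 20 = \frac{1}{4} \cdot 560 \left(- \frac{1}{31}\right) - 20 = 140 \left(- \frac{1}{31}\right) - 20 = - \frac{140}{31} - 20 = - \frac{760}{31}$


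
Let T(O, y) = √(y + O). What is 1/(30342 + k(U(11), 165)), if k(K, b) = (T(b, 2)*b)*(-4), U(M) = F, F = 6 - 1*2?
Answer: 5057/141315294 + 55*√167/70657647 ≈ 4.5844e-5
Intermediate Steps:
T(O, y) = √(O + y)
F = 4 (F = 6 - 2 = 4)
U(M) = 4
k(K, b) = -4*b*√(2 + b) (k(K, b) = (√(b + 2)*b)*(-4) = (√(2 + b)*b)*(-4) = (b*√(2 + b))*(-4) = -4*b*√(2 + b))
1/(30342 + k(U(11), 165)) = 1/(30342 - 4*165*√(2 + 165)) = 1/(30342 - 4*165*√167) = 1/(30342 - 660*√167)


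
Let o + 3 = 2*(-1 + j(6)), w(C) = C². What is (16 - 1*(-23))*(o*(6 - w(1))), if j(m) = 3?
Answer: 195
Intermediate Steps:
o = 1 (o = -3 + 2*(-1 + 3) = -3 + 2*2 = -3 + 4 = 1)
(16 - 1*(-23))*(o*(6 - w(1))) = (16 - 1*(-23))*(1*(6 - 1*1²)) = (16 + 23)*(1*(6 - 1*1)) = 39*(1*(6 - 1)) = 39*(1*5) = 39*5 = 195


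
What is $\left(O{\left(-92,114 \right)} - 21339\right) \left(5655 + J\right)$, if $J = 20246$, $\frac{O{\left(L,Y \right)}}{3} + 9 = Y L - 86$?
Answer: $-1375032288$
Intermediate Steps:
$O{\left(L,Y \right)} = -285 + 3 L Y$ ($O{\left(L,Y \right)} = -27 + 3 \left(Y L - 86\right) = -27 + 3 \left(L Y - 86\right) = -27 + 3 \left(-86 + L Y\right) = -27 + \left(-258 + 3 L Y\right) = -285 + 3 L Y$)
$\left(O{\left(-92,114 \right)} - 21339\right) \left(5655 + J\right) = \left(\left(-285 + 3 \left(-92\right) 114\right) - 21339\right) \left(5655 + 20246\right) = \left(\left(-285 - 31464\right) - 21339\right) 25901 = \left(-31749 - 21339\right) 25901 = \left(-53088\right) 25901 = -1375032288$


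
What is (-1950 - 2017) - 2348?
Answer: -6315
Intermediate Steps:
(-1950 - 2017) - 2348 = -3967 - 2348 = -6315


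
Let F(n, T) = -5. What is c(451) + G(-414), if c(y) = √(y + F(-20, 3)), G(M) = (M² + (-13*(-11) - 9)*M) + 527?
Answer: 116447 + √446 ≈ 1.1647e+5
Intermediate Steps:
G(M) = 527 + M² + 134*M (G(M) = (M² + (143 - 9)*M) + 527 = (M² + 134*M) + 527 = 527 + M² + 134*M)
c(y) = √(-5 + y) (c(y) = √(y - 5) = √(-5 + y))
c(451) + G(-414) = √(-5 + 451) + (527 + (-414)² + 134*(-414)) = √446 + (527 + 171396 - 55476) = √446 + 116447 = 116447 + √446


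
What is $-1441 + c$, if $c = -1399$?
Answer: $-2840$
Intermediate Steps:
$-1441 + c = -1441 - 1399 = -2840$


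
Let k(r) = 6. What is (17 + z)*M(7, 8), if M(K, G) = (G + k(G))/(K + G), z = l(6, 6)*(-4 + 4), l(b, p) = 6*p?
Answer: 238/15 ≈ 15.867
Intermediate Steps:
z = 0 (z = (6*6)*(-4 + 4) = 36*0 = 0)
M(K, G) = (6 + G)/(G + K) (M(K, G) = (G + 6)/(K + G) = (6 + G)/(G + K))
(17 + z)*M(7, 8) = (17 + 0)*((6 + 8)/(8 + 7)) = 17*(14/15) = 238/15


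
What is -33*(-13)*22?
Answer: 9438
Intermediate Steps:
-33*(-13)*22 = 429*22 = 9438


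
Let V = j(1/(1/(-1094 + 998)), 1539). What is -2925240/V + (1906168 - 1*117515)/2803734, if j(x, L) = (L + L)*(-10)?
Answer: 268247225/2803734 ≈ 95.675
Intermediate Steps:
j(x, L) = -20*L (j(x, L) = (2*L)*(-10) = -20*L)
V = -30780 (V = -20*1539 = -30780)
-2925240/V + (1906168 - 1*117515)/2803734 = -2925240/(-30780) + (1906168 - 1*117515)/2803734 = -2925240*(-1/30780) + (1906168 - 117515)*(1/2803734) = 2566/27 + 1788653*(1/2803734) = 2566/27 + 1788653/2803734 = 268247225/2803734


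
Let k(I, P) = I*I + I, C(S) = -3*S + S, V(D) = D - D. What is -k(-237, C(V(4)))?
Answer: -55932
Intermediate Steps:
V(D) = 0
C(S) = -2*S
k(I, P) = I + I**2 (k(I, P) = I**2 + I = I + I**2)
-k(-237, C(V(4))) = -(-237)*(1 - 237) = -(-237)*(-236) = -1*55932 = -55932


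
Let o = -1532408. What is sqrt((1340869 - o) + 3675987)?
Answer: 12*sqrt(45481) ≈ 2559.2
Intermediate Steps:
sqrt((1340869 - o) + 3675987) = sqrt((1340869 - 1*(-1532408)) + 3675987) = sqrt((1340869 + 1532408) + 3675987) = sqrt(2873277 + 3675987) = sqrt(6549264) = 12*sqrt(45481)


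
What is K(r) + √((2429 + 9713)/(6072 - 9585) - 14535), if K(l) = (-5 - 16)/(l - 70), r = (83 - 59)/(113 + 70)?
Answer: 1281/4262 + I*√179421546261/3513 ≈ 0.30056 + 120.58*I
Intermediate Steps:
r = 8/61 (r = 24/183 = 24*(1/183) = 8/61 ≈ 0.13115)
K(l) = -21/(-70 + l)
K(r) + √((2429 + 9713)/(6072 - 9585) - 14535) = -21/(-70 + 8/61) + √((2429 + 9713)/(6072 - 9585) - 14535) = -21/(-4262/61) + √(12142/(-3513) - 14535) = -21*(-61/4262) + √(12142*(-1/3513) - 14535) = 1281/4262 + √(-12142/3513 - 14535) = 1281/4262 + √(-51073597/3513) = 1281/4262 + I*√179421546261/3513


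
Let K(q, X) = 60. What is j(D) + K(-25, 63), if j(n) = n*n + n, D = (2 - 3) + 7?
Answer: 102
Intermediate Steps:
D = 6 (D = -1 + 7 = 6)
j(n) = n + n**2 (j(n) = n**2 + n = n + n**2)
j(D) + K(-25, 63) = 6*(1 + 6) + 60 = 6*7 + 60 = 42 + 60 = 102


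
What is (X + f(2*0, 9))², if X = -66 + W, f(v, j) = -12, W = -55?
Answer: 17689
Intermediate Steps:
X = -121 (X = -66 - 55 = -121)
(X + f(2*0, 9))² = (-121 - 12)² = (-133)² = 17689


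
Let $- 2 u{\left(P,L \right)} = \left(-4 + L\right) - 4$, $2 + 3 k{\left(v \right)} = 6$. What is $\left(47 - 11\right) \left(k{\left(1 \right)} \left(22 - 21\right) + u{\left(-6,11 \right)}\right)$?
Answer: $-6$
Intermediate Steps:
$k{\left(v \right)} = \frac{4}{3}$ ($k{\left(v \right)} = - \frac{2}{3} + \frac{1}{3} \cdot 6 = - \frac{2}{3} + 2 = \frac{4}{3}$)
$u{\left(P,L \right)} = 4 - \frac{L}{2}$ ($u{\left(P,L \right)} = - \frac{\left(-4 + L\right) - 4}{2} = - \frac{-8 + L}{2} = 4 - \frac{L}{2}$)
$\left(47 - 11\right) \left(k{\left(1 \right)} \left(22 - 21\right) + u{\left(-6,11 \right)}\right) = \left(47 - 11\right) \left(\frac{4 \left(22 - 21\right)}{3} + \left(4 - \frac{11}{2}\right)\right) = 36 \left(\frac{4}{3} \cdot 1 + \left(4 - \frac{11}{2}\right)\right) = 36 \left(\frac{4}{3} - \frac{3}{2}\right) = 36 \left(- \frac{1}{6}\right) = -6$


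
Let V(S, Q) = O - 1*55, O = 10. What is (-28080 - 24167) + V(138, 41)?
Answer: -52292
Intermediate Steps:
V(S, Q) = -45 (V(S, Q) = 10 - 1*55 = 10 - 55 = -45)
(-28080 - 24167) + V(138, 41) = (-28080 - 24167) - 45 = -52247 - 45 = -52292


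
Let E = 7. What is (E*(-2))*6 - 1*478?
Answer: -562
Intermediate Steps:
(E*(-2))*6 - 1*478 = (7*(-2))*6 - 1*478 = -14*6 - 478 = -84 - 478 = -562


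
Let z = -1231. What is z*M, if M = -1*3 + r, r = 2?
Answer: 1231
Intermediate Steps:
M = -1 (M = -1*3 + 2 = -3 + 2 = -1)
z*M = -1231*(-1) = 1231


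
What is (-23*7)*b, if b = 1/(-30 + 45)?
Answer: -161/15 ≈ -10.733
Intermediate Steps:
b = 1/15 ≈ 0.066667
(-23*7)*b = -23*7*(1/15) = -161*1/15 = -161/15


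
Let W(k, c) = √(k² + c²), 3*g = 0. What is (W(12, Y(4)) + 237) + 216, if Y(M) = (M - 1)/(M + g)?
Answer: 453 + 3*√257/4 ≈ 465.02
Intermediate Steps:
g = 0 (g = (⅓)*0 = 0)
Y(M) = (-1 + M)/M (Y(M) = (M - 1)/(M + 0) = (-1 + M)/M)
W(k, c) = √(c² + k²)
(W(12, Y(4)) + 237) + 216 = (√(((-1 + 4)/4)² + 12²) + 237) + 216 = (√(((¼)*3)² + 144) + 237) + 216 = (√((¾)² + 144) + 237) + 216 = (√(9/16 + 144) + 237) + 216 = (√(2313/16) + 237) + 216 = (3*√257/4 + 237) + 216 = (237 + 3*√257/4) + 216 = 453 + 3*√257/4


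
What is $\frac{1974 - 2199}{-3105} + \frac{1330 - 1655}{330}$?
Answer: $- \frac{1385}{1518} \approx -0.91238$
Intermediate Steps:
$\frac{1974 - 2199}{-3105} + \frac{1330 - 1655}{330} = \left(1974 - 2199\right) \left(- \frac{1}{3105}\right) + \left(1330 - 1655\right) \frac{1}{330} = \left(-225\right) \left(- \frac{1}{3105}\right) - \frac{65}{66} = \frac{5}{69} - \frac{65}{66} = - \frac{1385}{1518}$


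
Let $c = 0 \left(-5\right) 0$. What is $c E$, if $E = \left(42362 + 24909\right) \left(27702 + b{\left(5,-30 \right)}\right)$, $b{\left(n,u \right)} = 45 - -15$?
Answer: $0$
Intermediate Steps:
$b{\left(n,u \right)} = 60$ ($b{\left(n,u \right)} = 45 + 15 = 60$)
$E = 1867577502$ ($E = \left(42362 + 24909\right) \left(27702 + 60\right) = 67271 \cdot 27762 = 1867577502$)
$c = 0$ ($c = 0 \cdot 0 = 0$)
$c E = 0 \cdot 1867577502 = 0$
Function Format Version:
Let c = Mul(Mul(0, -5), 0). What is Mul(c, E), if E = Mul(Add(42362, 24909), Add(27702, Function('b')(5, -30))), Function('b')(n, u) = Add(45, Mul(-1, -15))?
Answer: 0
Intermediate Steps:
Function('b')(n, u) = 60 (Function('b')(n, u) = Add(45, 15) = 60)
E = 1867577502 (E = Mul(Add(42362, 24909), Add(27702, 60)) = Mul(67271, 27762) = 1867577502)
c = 0 (c = Mul(0, 0) = 0)
Mul(c, E) = Mul(0, 1867577502) = 0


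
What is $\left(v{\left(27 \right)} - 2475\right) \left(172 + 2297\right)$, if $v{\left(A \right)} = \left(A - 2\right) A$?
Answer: $-4444200$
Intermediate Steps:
$v{\left(A \right)} = A \left(-2 + A\right)$ ($v{\left(A \right)} = \left(-2 + A\right) A = A \left(-2 + A\right)$)
$\left(v{\left(27 \right)} - 2475\right) \left(172 + 2297\right) = \left(27 \left(-2 + 27\right) - 2475\right) \left(172 + 2297\right) = \left(27 \cdot 25 - 2475\right) 2469 = \left(675 - 2475\right) 2469 = \left(-1800\right) 2469 = -4444200$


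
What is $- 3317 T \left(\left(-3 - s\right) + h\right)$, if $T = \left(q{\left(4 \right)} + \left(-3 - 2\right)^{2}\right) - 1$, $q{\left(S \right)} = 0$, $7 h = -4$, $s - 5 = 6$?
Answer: $\frac{8120016}{7} \approx 1.16 \cdot 10^{6}$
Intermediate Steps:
$s = 11$ ($s = 5 + 6 = 11$)
$h = - \frac{4}{7}$ ($h = \frac{1}{7} \left(-4\right) = - \frac{4}{7} \approx -0.57143$)
$T = 24$ ($T = \left(0 + \left(-3 - 2\right)^{2}\right) - 1 = \left(0 + \left(-5\right)^{2}\right) - 1 = \left(0 + 25\right) - 1 = 25 - 1 = 24$)
$- 3317 T \left(\left(-3 - s\right) + h\right) = - 3317 \cdot 24 \left(\left(-3 - 11\right) - \frac{4}{7}\right) = - 3317 \cdot 24 \left(-14 - \frac{4}{7}\right) = - 3317 \cdot 24 \left(- \frac{102}{7}\right) = \left(-3317\right) \left(- \frac{2448}{7}\right) = \frac{8120016}{7}$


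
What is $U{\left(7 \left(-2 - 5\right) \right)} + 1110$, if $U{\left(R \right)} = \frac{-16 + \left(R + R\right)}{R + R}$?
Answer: $\frac{54447}{49} \approx 1111.2$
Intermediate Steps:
$U{\left(R \right)} = \frac{-16 + 2 R}{2 R}$
$U{\left(7 \left(-2 - 5\right) \right)} + 1110 = \frac{-8 + 7 \left(-2 - 5\right)}{7 \left(-2 - 5\right)} + 1110 = \frac{-8 + 7 \left(-7\right)}{7 \left(-7\right)} + 1110 = \frac{-8 - 49}{-49} + 1110 = \left(- \frac{1}{49}\right) \left(-57\right) + 1110 = \frac{57}{49} + 1110 = \frac{54447}{49}$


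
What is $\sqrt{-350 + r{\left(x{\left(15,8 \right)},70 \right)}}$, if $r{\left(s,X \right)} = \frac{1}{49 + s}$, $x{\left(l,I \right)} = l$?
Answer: $\frac{i \sqrt{22399}}{8} \approx 18.708 i$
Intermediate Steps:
$\sqrt{-350 + r{\left(x{\left(15,8 \right)},70 \right)}} = \sqrt{-350 + \frac{1}{49 + 15}} = \sqrt{-350 + \frac{1}{64}} = \sqrt{- \frac{22399}{64}} = \frac{i \sqrt{22399}}{8}$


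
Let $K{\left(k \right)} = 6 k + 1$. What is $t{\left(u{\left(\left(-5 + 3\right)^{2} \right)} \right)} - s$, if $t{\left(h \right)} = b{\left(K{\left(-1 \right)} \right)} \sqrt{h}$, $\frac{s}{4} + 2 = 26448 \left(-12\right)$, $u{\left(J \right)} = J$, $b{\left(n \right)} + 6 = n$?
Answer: $1269490$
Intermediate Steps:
$K{\left(k \right)} = 1 + 6 k$
$b{\left(n \right)} = -6 + n$
$s = -1269512$ ($s = -8 + 4 \cdot 26448 \left(-12\right) = -8 + 4 \left(-317376\right) = -8 - 1269504 = -1269512$)
$t{\left(h \right)} = - 11 \sqrt{h}$ ($t{\left(h \right)} = \left(-6 + \left(1 + 6 \left(-1\right)\right)\right) \sqrt{h} = \left(-6 + \left(1 - 6\right)\right) \sqrt{h} = \left(-6 - 5\right) \sqrt{h} = - 11 \sqrt{h}$)
$t{\left(u{\left(\left(-5 + 3\right)^{2} \right)} \right)} - s = - 11 \sqrt{\left(-5 + 3\right)^{2}} - -1269512 = - 11 \sqrt{\left(-2\right)^{2}} + 1269512 = - 11 \sqrt{4} + 1269512 = \left(-11\right) 2 + 1269512 = -22 + 1269512 = 1269490$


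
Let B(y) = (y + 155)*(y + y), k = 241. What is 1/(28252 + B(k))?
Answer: 1/219124 ≈ 4.5636e-6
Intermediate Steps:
B(y) = 2*y*(155 + y) (B(y) = (155 + y)*(2*y) = 2*y*(155 + y))
1/(28252 + B(k)) = 1/(28252 + 2*241*(155 + 241)) = 1/(28252 + 2*241*396) = 1/(28252 + 190872) = 1/219124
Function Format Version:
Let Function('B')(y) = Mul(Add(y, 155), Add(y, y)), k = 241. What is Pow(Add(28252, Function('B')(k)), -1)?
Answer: Rational(1, 219124) ≈ 4.5636e-6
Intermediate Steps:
Function('B')(y) = Mul(2, y, Add(155, y)) (Function('B')(y) = Mul(Add(155, y), Mul(2, y)) = Mul(2, y, Add(155, y)))
Pow(Add(28252, Function('B')(k)), -1) = Pow(Add(28252, Mul(2, 241, Add(155, 241))), -1) = Pow(Add(28252, Mul(2, 241, 396)), -1) = Pow(Add(28252, 190872), -1) = Pow(219124, -1) = Rational(1, 219124)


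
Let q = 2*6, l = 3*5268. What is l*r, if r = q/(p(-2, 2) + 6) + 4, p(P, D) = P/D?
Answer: 505728/5 ≈ 1.0115e+5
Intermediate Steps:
l = 15804
q = 12
r = 32/5 (r = 12/(-2/2 + 6) + 4 = 12/(-2*½ + 6) + 4 = 12/(-1 + 6) + 4 = 12/5 + 4 = 32/5 ≈ 6.4000)
l*r = 15804*(32/5) = 505728/5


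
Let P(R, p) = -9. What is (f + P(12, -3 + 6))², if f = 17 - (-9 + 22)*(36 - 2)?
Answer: 188356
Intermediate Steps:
f = -425 (f = 17 - 13*34 = 17 - 1*442 = 17 - 442 = -425)
(f + P(12, -3 + 6))² = (-425 - 9)² = (-434)² = 188356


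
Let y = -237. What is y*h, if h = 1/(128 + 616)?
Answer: -79/248 ≈ -0.31855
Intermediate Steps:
h = 1/744 ≈ 0.0013441
y*h = -237*1/744 = -79/248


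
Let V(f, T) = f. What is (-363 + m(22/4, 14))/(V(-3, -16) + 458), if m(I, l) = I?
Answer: -11/14 ≈ -0.78571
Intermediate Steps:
(-363 + m(22/4, 14))/(V(-3, -16) + 458) = (-363 + 22/4)/(-3 + 458) = (-363 + 22*(1/4))/455 = (-363 + 11/2)*(1/455) = -715/2*1/455 = -11/14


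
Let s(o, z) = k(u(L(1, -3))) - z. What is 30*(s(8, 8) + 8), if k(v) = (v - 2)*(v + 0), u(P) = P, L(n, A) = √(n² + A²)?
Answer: 300 - 60*√10 ≈ 110.26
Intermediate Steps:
L(n, A) = √(A² + n²)
k(v) = v*(-2 + v) (k(v) = (-2 + v)*v = v*(-2 + v))
s(o, z) = -z + √10*(-2 + √10) (s(o, z) = √((-3)² + 1²)*(-2 + √((-3)² + 1²)) - z = √(9 + 1)*(-2 + √(9 + 1)) - z = √10*(-2 + √10) - z = -z + √10*(-2 + √10))
30*(s(8, 8) + 8) = 30*((10 - 1*8 - 2*√10) + 8) = 30*((10 - 8 - 2*√10) + 8) = 30*((2 - 2*√10) + 8) = 30*(10 - 2*√10) = 300 - 60*√10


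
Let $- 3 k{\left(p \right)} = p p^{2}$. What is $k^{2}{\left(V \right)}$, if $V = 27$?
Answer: $43046721$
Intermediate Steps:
$k{\left(p \right)} = - \frac{p^{3}}{3}$ ($k{\left(p \right)} = - \frac{p p^{2}}{3} = - \frac{p^{3}}{3}$)
$k^{2}{\left(V \right)} = \left(- \frac{27^{3}}{3}\right)^{2} = \left(\left(- \frac{1}{3}\right) 19683\right)^{2} = \left(-6561\right)^{2} = 43046721$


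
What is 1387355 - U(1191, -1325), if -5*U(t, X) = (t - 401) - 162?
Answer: 6937403/5 ≈ 1.3875e+6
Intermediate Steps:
U(t, X) = 563/5 - t/5 (U(t, X) = -((t - 401) - 162)/5 = -((-401 + t) - 162)/5 = -(-563 + t)/5 = 563/5 - t/5)
1387355 - U(1191, -1325) = 1387355 - (563/5 - ⅕*1191) = 1387355 - (563/5 - 1191/5) = 1387355 - 1*(-628/5) = 1387355 + 628/5 = 6937403/5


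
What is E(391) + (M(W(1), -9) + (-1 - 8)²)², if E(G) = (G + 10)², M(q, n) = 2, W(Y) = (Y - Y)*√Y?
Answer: 167690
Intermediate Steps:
W(Y) = 0 (W(Y) = 0*√Y = 0)
E(G) = (10 + G)²
E(391) + (M(W(1), -9) + (-1 - 8)²)² = (10 + 391)² + (2 + (-1 - 8)²)² = 401² + (2 + (-9)²)² = 160801 + (2 + 81)² = 160801 + 83² = 160801 + 6889 = 167690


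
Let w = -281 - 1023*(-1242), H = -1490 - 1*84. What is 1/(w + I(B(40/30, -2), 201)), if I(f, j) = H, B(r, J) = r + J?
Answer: 1/1268711 ≈ 7.8820e-7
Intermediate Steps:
H = -1574 (H = -1490 - 84 = -1574)
B(r, J) = J + r
I(f, j) = -1574
w = 1270285 (w = -281 + 1270566 = 1270285)
1/(w + I(B(40/30, -2), 201)) = 1/(1270285 - 1574) = 1/1268711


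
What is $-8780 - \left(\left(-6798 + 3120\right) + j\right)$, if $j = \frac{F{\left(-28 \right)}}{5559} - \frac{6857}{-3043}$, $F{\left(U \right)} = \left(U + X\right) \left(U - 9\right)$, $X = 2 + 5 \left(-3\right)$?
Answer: $- \frac{5079315004}{995061} \approx -5104.5$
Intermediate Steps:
$X = -13$ ($X = 2 - 15 = -13$)
$F{\left(U \right)} = \left(-13 + U\right) \left(-9 + U\right)$ ($F{\left(U \right)} = \left(U - 13\right) \left(U - 9\right) = \left(-13 + U\right) \left(-9 + U\right)$)
$j = \frac{2513782}{995061}$ ($j = \frac{117 + \left(-28\right)^{2} - -616}{5559} - \frac{6857}{-3043} = \left(117 + 784 + 616\right) \frac{1}{5559} - - \frac{6857}{3043} = 1517 \cdot \frac{1}{5559} + \frac{6857}{3043} = \frac{1517}{5559} + \frac{6857}{3043} = \frac{2513782}{995061} \approx 2.5263$)
$-8780 - \left(\left(-6798 + 3120\right) + j\right) = -8780 - \left(\left(-6798 + 3120\right) + \frac{2513782}{995061}\right) = -8780 - \left(-3678 + \frac{2513782}{995061}\right) = -8780 - - \frac{3657320576}{995061} = -8780 + \frac{3657320576}{995061} = - \frac{5079315004}{995061}$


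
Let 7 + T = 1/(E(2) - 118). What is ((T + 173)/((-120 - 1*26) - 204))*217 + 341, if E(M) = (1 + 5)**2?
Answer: 976159/4100 ≈ 238.09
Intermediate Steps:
E(M) = 36 (E(M) = 6**2 = 36)
T = -575/82 (T = -7 + 1/(36 - 118) = -7 + 1/(-82) = -7 - 1/82 = -575/82 ≈ -7.0122)
((T + 173)/((-120 - 1*26) - 204))*217 + 341 = ((-575/82 + 173)/((-120 - 1*26) - 204))*217 + 341 = (13611/(82*((-120 - 26) - 204)))*217 + 341 = (13611/(82*(-146 - 204)))*217 + 341 = ((13611/82)/(-350))*217 + 341 = ((13611/82)*(-1/350))*217 + 341 = -13611/28700*217 + 341 = -421941/4100 + 341 = 976159/4100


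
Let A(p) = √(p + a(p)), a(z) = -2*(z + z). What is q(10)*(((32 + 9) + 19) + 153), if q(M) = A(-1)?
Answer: 213*√3 ≈ 368.93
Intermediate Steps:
a(z) = -4*z
A(p) = √3*√(-p) (A(p) = √(p - 4*p) = √(-3*p) = √3*√(-p))
q(M) = √3 (q(M) = √3*√(-1*(-1)) = √3*√1 = √3*1 = √3)
q(10)*(((32 + 9) + 19) + 153) = √3*(((32 + 9) + 19) + 153) = √3*((41 + 19) + 153) = √3*(60 + 153) = √3*213 = 213*√3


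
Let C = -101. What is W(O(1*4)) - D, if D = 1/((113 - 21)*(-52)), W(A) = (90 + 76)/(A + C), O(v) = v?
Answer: -794047/464048 ≈ -1.7111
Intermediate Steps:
W(A) = 166/(-101 + A) (W(A) = (90 + 76)/(A - 101) = 166/(-101 + A))
D = -1/4784 (D = 1/(92*(-52)) = 1/(-4784) = -1/4784 ≈ -0.00020903)
W(O(1*4)) - D = 166/(-101 + 1*4) - 1*(-1/4784) = 166/(-101 + 4) + 1/4784 = 166/(-97) + 1/4784 = 166*(-1/97) + 1/4784 = -166/97 + 1/4784 = -794047/464048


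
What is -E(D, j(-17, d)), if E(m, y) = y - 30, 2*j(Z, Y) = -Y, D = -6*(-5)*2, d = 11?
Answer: 71/2 ≈ 35.500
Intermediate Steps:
D = 60 (D = 30*2 = 60)
j(Z, Y) = -Y/2 (j(Z, Y) = (-Y)/2 = -Y/2)
E(m, y) = -30 + y
-E(D, j(-17, d)) = -(-30 - ½*11) = -(-30 - 11/2) = -1*(-71/2) = 71/2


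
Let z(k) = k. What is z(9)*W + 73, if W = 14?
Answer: 199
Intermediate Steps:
z(9)*W + 73 = 9*14 + 73 = 126 + 73 = 199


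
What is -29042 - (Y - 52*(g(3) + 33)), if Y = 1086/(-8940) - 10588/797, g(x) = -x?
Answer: -32619779083/1187530 ≈ -27469.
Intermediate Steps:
Y = -15920377/1187530 (Y = 1086*(-1/8940) - 10588*1/797 = -181/1490 - 10588/797 = -15920377/1187530 ≈ -13.406)
-29042 - (Y - 52*(g(3) + 33)) = -29042 - (-15920377/1187530 - 52*(-1*3 + 33)) = -29042 - (-15920377/1187530 - 52*(-3 + 33)) = -29042 - (-15920377/1187530 - 52*30) = -29042 - (-15920377/1187530 - 1*1560) = -29042 - (-15920377/1187530 - 1560) = -29042 - 1*(-1868467177/1187530) = -29042 + 1868467177/1187530 = -32619779083/1187530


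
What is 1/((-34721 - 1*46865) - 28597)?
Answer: -1/110183 ≈ -9.0758e-6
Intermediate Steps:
1/((-34721 - 1*46865) - 28597) = 1/((-34721 - 46865) - 28597) = 1/(-81586 - 28597) = 1/(-110183) = -1/110183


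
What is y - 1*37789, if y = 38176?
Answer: 387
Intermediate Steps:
y - 1*37789 = 38176 - 1*37789 = 38176 - 37789 = 387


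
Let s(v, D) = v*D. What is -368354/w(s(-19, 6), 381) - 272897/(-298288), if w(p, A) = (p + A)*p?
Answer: 59091008419/4539645072 ≈ 13.017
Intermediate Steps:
s(v, D) = D*v
w(p, A) = p*(A + p) (w(p, A) = (A + p)*p = p*(A + p))
-368354/w(s(-19, 6), 381) - 272897/(-298288) = -368354*(-1/(114*(381 + 6*(-19)))) - 272897/(-298288) = -368354*(-1/(114*(381 - 114))) - 272897*(-1/298288) = -368354/((-114*267)) + 272897/298288 = -368354/(-30438) + 272897/298288 = -368354*(-1/30438) + 272897/298288 = 184177/15219 + 272897/298288 = 59091008419/4539645072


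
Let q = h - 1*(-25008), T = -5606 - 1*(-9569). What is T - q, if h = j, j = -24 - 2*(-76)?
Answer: -21173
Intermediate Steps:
T = 3963 (T = -5606 + 9569 = 3963)
j = 128 (j = -24 + 152 = 128)
h = 128
q = 25136 (q = 128 - 1*(-25008) = 128 + 25008 = 25136)
T - q = 3963 - 1*25136 = 3963 - 25136 = -21173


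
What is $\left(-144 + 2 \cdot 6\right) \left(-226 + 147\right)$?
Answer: $10428$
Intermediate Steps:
$\left(-144 + 2 \cdot 6\right) \left(-226 + 147\right) = \left(-144 + 12\right) \left(-79\right) = \left(-132\right) \left(-79\right) = 10428$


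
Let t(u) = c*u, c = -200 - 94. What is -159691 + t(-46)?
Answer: -146167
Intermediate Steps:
c = -294
t(u) = -294*u
-159691 + t(-46) = -159691 - 294*(-46) = -159691 + 13524 = -146167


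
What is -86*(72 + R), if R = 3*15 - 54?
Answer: -5418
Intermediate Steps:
R = -9 (R = 45 - 54 = -9)
-86*(72 + R) = -86*(72 - 9) = -86*63 = -5418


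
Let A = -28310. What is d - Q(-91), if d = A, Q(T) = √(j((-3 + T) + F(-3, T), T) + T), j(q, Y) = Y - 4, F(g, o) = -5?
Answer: -28310 - I*√186 ≈ -28310.0 - 13.638*I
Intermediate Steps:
j(q, Y) = -4 + Y
Q(T) = √(-4 + 2*T) (Q(T) = √((-4 + T) + T) = √(-4 + 2*T))
d = -28310
d - Q(-91) = -28310 - √(-4 + 2*(-91)) = -28310 - √(-4 - 182) = -28310 - √(-186) = -28310 - I*√186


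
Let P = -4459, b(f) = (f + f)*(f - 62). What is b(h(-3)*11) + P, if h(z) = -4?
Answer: 4869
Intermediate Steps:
b(f) = 2*f*(-62 + f) (b(f) = (2*f)*(-62 + f) = 2*f*(-62 + f))
b(h(-3)*11) + P = 2*(-4*11)*(-62 - 4*11) - 4459 = 2*(-44)*(-62 - 44) - 4459 = 2*(-44)*(-106) - 4459 = 9328 - 4459 = 4869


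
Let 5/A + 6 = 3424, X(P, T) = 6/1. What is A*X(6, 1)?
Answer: 15/1709 ≈ 0.0087771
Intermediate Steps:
X(P, T) = 6 (X(P, T) = 6*1 = 6)
A = 5/3418 (A = 5/(-6 + 3424) = 5/3418 ≈ 0.0014628)
A*X(6, 1) = (5/3418)*6 = 15/1709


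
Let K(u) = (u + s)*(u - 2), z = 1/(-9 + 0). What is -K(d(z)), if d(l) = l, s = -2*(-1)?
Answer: 323/81 ≈ 3.9877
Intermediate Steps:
s = 2
z = -⅑ (z = 1/(-9) = -⅑ ≈ -0.11111)
K(u) = (-2 + u)*(2 + u) (K(u) = (u + 2)*(u - 2) = (2 + u)*(-2 + u) = (-2 + u)*(2 + u))
-K(d(z)) = -(-4 + (-⅑)²) = -(-4 + 1/81) = -1*(-323/81) = 323/81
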